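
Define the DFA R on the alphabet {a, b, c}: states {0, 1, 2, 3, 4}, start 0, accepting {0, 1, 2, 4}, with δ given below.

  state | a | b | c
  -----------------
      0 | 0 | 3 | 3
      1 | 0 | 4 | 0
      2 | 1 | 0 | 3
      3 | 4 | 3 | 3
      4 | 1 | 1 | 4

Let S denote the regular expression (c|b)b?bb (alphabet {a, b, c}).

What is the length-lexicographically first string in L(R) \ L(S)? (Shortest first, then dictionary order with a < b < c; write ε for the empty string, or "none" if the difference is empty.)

The empty string ε is accepted by R but not by S.
Since ε is the unique shortest string, it is the required witness.

ε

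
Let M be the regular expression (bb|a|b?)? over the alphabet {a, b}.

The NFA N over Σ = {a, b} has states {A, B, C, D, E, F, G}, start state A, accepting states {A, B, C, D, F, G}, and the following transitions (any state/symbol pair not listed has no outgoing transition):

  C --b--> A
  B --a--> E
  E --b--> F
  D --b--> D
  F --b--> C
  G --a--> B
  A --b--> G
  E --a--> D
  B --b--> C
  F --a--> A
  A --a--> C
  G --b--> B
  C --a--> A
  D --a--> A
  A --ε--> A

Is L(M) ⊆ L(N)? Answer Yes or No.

Converting the expression M to a DFA (subset construction, then merging equivalent states) gives the minimal DFA with states {m0, m1, m2, m3}, start state m0, accepting states {m0, m1, m2} and transitions m0: a→m1, b→m2; m1: a→m3, b→m3; m2: a→m3, b→m1; m3: a→m3, b→m3.
Exploring the product automaton M × N from the start pair (m0, A), following both machines on each input symbol, reaches 11 state pairs: (m0, A), (m1, C), (m2, G), (m3, A), (m3, B), (m1, B), (m3, C), (m3, G), (m3, E), (m3, D), (m3, F).
M accepts in {m0, m1, m2} and N accepts in {A, B, C, D, F, G}. The reachable pairs whose M-component is accepting are (m0, A), (m1, C), (m2, G), (m1, B); in each of them the N-component is accepting too, so the product for L(M) \ L(N) (M-component accepting, N-component rejecting) has no reachable accepting pair and the difference is empty.
Hence every string in L(M) is also in L(N).

Yes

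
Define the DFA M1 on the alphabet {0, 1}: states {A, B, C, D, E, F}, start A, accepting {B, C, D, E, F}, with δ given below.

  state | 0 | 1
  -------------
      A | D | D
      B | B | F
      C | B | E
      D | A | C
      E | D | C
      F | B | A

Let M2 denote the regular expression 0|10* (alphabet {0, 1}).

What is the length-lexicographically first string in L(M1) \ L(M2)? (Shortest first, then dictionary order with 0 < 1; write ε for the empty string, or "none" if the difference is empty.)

The string 01 is accepted by M1 but not by M2.
No shorter string lies in the difference, and 01 is the lexicographically first length-2 string in L(M1) \ L(M2).

01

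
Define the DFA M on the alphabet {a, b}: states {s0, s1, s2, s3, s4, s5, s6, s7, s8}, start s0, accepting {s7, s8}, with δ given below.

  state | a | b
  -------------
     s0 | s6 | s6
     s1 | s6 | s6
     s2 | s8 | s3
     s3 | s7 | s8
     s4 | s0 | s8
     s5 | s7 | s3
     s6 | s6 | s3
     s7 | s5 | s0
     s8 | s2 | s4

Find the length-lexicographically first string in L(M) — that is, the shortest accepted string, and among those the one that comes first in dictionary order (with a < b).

A breadth-first search from s0 reaches an accepting state first via the path s0 → s6 → s3 → s7 on input aba.
No string of length < 3 is accepted (BFS exhausts all shorter strings without reaching an accepting state), and aba is the lexicographically least accepting string of length 3.

aba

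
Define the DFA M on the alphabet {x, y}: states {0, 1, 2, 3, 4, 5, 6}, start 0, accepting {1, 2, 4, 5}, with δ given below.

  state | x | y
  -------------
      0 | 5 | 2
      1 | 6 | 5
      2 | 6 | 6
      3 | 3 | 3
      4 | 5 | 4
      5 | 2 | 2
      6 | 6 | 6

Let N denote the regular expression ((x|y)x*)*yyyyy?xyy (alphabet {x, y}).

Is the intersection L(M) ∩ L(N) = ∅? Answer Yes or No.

Converting the expression N to a DFA (subset construction, then merging equivalent states) gives the minimal DFA with states {n0, n1, n2, n3, n4, n5, n6, n7}, start state n0, accepting states {n7} and transitions n0: x→n0, y→n1; n1: x→n0, y→n2; n2: x→n0, y→n3; n3: x→n0, y→n4; n4: x→n5, y→n4; n5: x→n0, y→n6; n6: x→n0, y→n7; n7: x→n0, y→n3.
Exploring the product automaton M × N from the start pair (0, n0), following both machines on each input symbol, reaches 12 state pairs: (0, n0), (5, n0), (2, n1), (2, n0), (6, n0), (6, n2), (6, n1), (6, n3), (6, n4), (6, n5), (6, n6), (6, n7).
M accepts in {1, 2, 4, 5} and N accepts in {n7}; no reachable pair has both components accepting, so no string drives both machines to acceptance simultaneously and L(M) ∩ L(N) = ∅.
So no string is accepted by both, and the intersection is empty.

Yes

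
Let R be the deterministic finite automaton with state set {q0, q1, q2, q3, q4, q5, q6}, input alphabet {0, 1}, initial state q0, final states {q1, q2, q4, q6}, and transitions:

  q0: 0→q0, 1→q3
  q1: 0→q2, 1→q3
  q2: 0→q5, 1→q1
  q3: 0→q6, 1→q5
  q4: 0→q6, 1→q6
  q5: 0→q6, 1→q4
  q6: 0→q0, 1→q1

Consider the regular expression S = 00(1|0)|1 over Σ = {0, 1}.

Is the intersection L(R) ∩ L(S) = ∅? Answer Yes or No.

Yes

Converting the expression S to a DFA (subset construction, then merging equivalent states) gives the minimal DFA with states {s0, s1, s2, s3, s4}, start state s0, accepting states {s2} and transitions s0: 0→s1, 1→s2; s1: 0→s3, 1→s4; s2: 0→s4, 1→s4; s3: 0→s2, 1→s2; s4: 0→s4, 1→s4.
Exploring the product automaton R × S from the start pair (q0, s0), following both machines on each input symbol, reaches 12 state pairs: (q0, s0), (q0, s1), (q3, s2), (q0, s3), (q3, s4), (q6, s4), (q5, s4), (q0, s2), (q0, s4), (q1, s4), (q4, s4), (q2, s4).
R accepts in {q1, q2, q4, q6} and S accepts in {s2}; no reachable pair has both components accepting, so no string drives both machines to acceptance simultaneously and L(R) ∩ L(S) = ∅.
So no string is accepted by both, and the intersection is empty.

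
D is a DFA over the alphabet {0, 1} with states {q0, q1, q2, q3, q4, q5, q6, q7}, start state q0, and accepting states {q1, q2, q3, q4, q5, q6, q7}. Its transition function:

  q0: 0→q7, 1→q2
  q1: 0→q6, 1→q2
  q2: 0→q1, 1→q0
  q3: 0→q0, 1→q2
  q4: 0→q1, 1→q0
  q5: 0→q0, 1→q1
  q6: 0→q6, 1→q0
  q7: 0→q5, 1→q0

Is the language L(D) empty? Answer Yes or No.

The string 0 is accepted: the run q0 → q7 ends in the accepting state q7.
Since at least one string is accepted, L(D) is not empty.

No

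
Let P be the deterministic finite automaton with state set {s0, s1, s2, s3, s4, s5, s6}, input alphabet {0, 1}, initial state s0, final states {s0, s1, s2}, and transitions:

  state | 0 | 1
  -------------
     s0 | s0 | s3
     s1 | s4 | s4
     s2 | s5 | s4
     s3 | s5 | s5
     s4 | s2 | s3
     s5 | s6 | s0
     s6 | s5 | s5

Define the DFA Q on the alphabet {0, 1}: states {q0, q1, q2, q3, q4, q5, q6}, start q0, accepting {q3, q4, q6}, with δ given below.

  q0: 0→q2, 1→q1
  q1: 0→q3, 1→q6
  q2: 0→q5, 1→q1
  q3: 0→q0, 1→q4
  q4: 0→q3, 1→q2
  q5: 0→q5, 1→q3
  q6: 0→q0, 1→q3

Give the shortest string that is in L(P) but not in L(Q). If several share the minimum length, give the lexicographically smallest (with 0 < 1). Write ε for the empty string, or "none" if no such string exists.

The empty string ε is accepted by P but not by Q.
Since ε is the unique shortest string, it is the required witness.

ε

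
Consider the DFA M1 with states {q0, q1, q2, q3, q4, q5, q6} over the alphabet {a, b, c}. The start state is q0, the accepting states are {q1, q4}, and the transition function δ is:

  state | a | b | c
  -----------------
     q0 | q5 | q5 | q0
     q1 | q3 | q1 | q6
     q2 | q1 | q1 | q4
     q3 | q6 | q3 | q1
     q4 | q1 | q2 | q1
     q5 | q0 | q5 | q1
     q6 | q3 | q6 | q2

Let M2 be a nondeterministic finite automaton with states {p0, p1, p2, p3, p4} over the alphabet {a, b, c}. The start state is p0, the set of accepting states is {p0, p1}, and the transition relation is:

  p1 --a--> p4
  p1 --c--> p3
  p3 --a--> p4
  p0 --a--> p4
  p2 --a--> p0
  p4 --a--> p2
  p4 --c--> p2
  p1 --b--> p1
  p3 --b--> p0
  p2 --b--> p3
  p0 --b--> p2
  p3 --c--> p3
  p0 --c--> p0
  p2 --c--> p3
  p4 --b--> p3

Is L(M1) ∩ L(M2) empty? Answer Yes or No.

No

The string bcb is accepted by both M1 and M2.
Hence L(M1) ∩ L(M2) ≠ ∅.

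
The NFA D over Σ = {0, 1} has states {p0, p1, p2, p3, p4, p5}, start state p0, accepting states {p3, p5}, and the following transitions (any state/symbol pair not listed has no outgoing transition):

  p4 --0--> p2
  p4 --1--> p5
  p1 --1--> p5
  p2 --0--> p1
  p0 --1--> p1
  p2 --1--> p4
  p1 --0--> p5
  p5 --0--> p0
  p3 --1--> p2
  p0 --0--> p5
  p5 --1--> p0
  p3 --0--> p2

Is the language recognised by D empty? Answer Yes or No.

The string 0 is accepted: the run p0 → p5 ends in the accepting state p5.
Since at least one string is accepted, L(D) is not empty.

No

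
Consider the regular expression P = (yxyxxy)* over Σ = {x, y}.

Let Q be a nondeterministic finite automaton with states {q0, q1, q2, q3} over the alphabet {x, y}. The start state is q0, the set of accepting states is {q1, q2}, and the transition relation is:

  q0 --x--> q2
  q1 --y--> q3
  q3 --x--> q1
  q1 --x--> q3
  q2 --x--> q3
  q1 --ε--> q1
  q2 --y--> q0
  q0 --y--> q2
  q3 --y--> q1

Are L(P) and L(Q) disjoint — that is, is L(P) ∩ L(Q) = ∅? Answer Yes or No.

Yes

Converting the expression P to a DFA (subset construction, then merging equivalent states) gives the minimal DFA with states {p0, p1, p2, p3, p4, p5, p6}, start state p0, accepting states {p0} and transitions p0: x→p1, y→p2; p1: x→p1, y→p1; p2: x→p3, y→p1; p3: x→p1, y→p4; p4: x→p5, y→p1; p5: x→p6, y→p1; p6: x→p1, y→p0.
Exploring the product automaton P × Q from the start pair (p0, q0), following both machines on each input symbol, reaches 12 state pairs: (p0, q0), (p1, q2), (p2, q2), (p1, q3), (p1, q0), (p3, q3), (p1, q1), (p4, q1), (p5, q3), (p6, q1), (p0, q3), (p2, q1).
P accepts in {p0} and Q accepts in {q1, q2}; no reachable pair has both components accepting, so no string drives both machines to acceptance simultaneously and L(P) ∩ L(Q) = ∅.
So no string is accepted by both, and the intersection is empty.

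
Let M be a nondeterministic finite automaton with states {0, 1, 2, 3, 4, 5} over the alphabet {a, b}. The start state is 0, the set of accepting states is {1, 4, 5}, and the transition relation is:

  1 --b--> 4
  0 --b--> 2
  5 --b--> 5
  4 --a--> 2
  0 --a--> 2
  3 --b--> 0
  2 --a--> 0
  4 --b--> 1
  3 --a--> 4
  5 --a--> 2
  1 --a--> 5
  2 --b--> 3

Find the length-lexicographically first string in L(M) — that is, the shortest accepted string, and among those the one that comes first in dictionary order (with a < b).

aba

A breadth-first search from 0 reaches an accepting state first via the path 0 → 2 → 3 → 4 on input aba.
No string of length < 3 is accepted (BFS exhausts all shorter strings without reaching an accepting state), and aba is the lexicographically least accepting string of length 3.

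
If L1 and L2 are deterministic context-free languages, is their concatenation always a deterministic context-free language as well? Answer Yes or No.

No

Take L₁ = {ε, c} (finite, hence regular and DCFL) and L₂ = {c aⁿbⁿ : n≥0} ∪ {cc aⁿb²ⁿ : n≥0} (a DCFL: the number of leading c's tells the DPDA whether to pop one stack symbol per b or per two b's). Then L₁L₂ ∩ cca⁺b* = {cc aⁿbⁿ : n≥1} ∪ {cc aⁿb²ⁿ : n≥1}. If L₁L₂ were a DCFL, so would be this intersection with a regular set, and a DPDA for it started from its configuration after reading cc would accept {aⁿbⁿ : n≥1} ∪ {aⁿb²ⁿ : n≥1}, which no deterministic PDA accepts (a DPDA for it would have a single run on aⁿb²ⁿ, accepting after the prefix aⁿbⁿ and accepting again after n more b's; an ordinary PDA that simulates it on a's and b's and, at any moment when it is accepting, may switch to reading only a fresh letter d while feeding each d to the simulation as a b, would accept aⁱbʲdᵏ (k≥1) exactly when both aⁱbʲ and aⁱbʲ⁺ᵏ are in the language, i.e. its language intersected with the regular set a*b*d⁺ would be exactly {aⁿbⁿdⁿ : n≥1} — impossible, since context-free languages are closed under intersection with regular sets and {aⁿbⁿdⁿ} is not context-free). Hence L₁L₂ is not a DCFL.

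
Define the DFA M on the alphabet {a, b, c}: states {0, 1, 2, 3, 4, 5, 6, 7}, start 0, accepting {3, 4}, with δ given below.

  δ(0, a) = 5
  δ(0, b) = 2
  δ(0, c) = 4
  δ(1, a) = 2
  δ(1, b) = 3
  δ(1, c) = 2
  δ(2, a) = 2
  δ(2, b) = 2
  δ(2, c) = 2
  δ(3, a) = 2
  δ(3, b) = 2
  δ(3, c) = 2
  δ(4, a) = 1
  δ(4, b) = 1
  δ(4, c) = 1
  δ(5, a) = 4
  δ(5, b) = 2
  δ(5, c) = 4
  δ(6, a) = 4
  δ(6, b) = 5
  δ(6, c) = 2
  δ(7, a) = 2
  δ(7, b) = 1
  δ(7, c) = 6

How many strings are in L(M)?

12

The useful subgraph on states {0, 1, 3, 4, 5} is acyclic, so L(M) is finite; the longest accepting path visits 5 useful states, giving maximum string length 4.
Counting accepting paths from 0 by length: 1 of length 1, 2 of length 2, 3 of length 3, 6 of length 4. Total 12.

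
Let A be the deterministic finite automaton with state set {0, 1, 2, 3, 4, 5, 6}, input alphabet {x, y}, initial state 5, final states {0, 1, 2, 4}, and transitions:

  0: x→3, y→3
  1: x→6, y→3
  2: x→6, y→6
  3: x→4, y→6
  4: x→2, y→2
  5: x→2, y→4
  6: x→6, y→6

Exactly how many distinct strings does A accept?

4

The useful subgraph on states {2, 4, 5} is acyclic, so L(A) is finite; the longest accepting path visits 3 useful states, giving maximum string length 2.
Counting accepting paths from 5 by length: 2 of length 1, 2 of length 2. Total 4.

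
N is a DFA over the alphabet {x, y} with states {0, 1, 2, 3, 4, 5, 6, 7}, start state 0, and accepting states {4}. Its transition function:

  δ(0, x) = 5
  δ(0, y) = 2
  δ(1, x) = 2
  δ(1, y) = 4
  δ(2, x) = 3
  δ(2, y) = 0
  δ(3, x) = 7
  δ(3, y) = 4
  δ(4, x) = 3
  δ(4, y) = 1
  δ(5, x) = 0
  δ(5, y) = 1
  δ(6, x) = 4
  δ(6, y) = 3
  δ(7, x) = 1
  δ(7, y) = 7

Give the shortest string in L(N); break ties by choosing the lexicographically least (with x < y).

A breadth-first search from 0 reaches an accepting state first via the path 0 → 5 → 1 → 4 on input xyy.
No string of length < 3 is accepted (BFS exhausts all shorter strings without reaching an accepting state), and xyy is the lexicographically least accepting string of length 3.

xyy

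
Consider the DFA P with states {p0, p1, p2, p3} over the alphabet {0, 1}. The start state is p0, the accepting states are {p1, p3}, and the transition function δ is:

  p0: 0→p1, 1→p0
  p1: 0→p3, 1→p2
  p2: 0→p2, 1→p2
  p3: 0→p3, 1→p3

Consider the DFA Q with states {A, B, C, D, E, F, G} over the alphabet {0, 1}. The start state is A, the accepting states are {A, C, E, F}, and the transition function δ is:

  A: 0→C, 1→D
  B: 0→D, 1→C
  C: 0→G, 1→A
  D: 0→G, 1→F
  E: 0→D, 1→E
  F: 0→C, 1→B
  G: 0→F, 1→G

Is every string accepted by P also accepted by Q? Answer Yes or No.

No

The string 00 is in L(P) but not in L(Q).
So L(P) ⊄ L(Q).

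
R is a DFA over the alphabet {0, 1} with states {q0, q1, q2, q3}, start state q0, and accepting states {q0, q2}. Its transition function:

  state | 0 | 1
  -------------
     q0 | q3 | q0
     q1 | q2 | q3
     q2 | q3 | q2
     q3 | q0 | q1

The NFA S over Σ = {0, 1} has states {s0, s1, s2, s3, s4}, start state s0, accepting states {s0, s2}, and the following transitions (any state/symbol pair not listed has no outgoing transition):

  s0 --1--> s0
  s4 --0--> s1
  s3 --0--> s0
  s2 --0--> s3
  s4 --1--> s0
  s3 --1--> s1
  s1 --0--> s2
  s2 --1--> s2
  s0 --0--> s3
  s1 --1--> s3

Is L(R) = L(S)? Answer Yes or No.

Yes

Exploring the product automaton R × S from the start pair (q0, s0), following both machines on each input symbol, reaches 4 state pairs: (q0, s0), (q3, s3), (q1, s1), (q2, s2).
R accepts in {q0, q2} and S accepts in {s0, s2}. In every reachable pair the two components are either both accepting — (q0, s0), (q2, s2) — or both non-accepting, so no string is accepted by exactly one of the machines: L(R) \ L(S) and L(S) \ L(R) are both empty.
Hence every string is accepted by R iff it is accepted by S, and the two languages coincide.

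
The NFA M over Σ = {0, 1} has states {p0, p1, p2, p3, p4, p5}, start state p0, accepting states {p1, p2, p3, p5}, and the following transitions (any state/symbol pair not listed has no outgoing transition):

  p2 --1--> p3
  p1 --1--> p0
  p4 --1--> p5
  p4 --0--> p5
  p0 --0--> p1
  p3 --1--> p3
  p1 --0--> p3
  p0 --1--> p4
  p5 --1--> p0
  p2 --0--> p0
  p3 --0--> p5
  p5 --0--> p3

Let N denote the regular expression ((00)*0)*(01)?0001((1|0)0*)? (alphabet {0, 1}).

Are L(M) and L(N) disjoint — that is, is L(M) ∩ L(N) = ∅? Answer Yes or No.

The string 00001 is accepted by both M and N.
Hence L(M) ∩ L(N) ≠ ∅.

No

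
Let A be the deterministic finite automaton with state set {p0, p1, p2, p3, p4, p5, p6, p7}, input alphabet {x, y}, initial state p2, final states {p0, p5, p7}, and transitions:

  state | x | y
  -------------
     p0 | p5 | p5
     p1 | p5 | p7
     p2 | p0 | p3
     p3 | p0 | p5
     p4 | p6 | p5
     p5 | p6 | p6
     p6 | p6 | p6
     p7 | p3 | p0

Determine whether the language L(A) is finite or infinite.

finite

The useful states (reachable from p2 and able to reach an accepting state) are {p0, p2, p3, p5}.
Restricted to these states the transition graph has no cycle, so every accepting path has bounded length and L is finite.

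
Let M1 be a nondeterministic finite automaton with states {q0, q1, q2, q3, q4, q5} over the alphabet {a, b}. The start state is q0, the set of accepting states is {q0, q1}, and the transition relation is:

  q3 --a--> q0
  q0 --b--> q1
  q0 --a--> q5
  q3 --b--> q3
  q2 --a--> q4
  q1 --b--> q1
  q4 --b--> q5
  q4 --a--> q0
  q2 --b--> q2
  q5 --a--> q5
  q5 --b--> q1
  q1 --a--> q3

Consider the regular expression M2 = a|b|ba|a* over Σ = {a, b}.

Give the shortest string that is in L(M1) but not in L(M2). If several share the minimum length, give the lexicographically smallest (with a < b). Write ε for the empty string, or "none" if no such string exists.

ab

The string ab is accepted by M1 but not by M2.
No shorter string lies in the difference, and ab is the lexicographically first length-2 string in L(M1) \ L(M2).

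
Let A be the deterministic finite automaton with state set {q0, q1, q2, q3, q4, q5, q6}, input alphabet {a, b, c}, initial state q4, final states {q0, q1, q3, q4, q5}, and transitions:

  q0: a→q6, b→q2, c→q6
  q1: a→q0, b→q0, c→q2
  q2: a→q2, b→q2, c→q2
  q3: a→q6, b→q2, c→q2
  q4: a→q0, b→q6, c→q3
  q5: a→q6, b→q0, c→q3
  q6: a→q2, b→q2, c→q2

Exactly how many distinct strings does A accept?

The useful subgraph on states {q0, q3, q4} is acyclic, so L(A) is finite; the longest accepting path visits 2 useful states, giving maximum string length 1.
Counting accepting paths from q4 by length: 1 of length 0, 2 of length 1. Total 3.

3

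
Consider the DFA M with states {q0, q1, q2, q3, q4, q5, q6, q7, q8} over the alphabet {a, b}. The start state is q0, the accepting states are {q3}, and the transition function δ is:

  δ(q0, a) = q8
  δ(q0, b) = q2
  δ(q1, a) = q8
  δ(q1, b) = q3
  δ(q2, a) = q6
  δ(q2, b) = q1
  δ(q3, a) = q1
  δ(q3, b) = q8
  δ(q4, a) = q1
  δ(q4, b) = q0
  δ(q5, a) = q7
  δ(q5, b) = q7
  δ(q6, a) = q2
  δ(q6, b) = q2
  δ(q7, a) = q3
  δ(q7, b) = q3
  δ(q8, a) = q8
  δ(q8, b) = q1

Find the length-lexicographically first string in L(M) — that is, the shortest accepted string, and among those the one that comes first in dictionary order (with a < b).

abb

A breadth-first search from q0 reaches an accepting state first via the path q0 → q8 → q1 → q3 on input abb.
No string of length < 3 is accepted (BFS exhausts all shorter strings without reaching an accepting state), and abb is the lexicographically least accepting string of length 3.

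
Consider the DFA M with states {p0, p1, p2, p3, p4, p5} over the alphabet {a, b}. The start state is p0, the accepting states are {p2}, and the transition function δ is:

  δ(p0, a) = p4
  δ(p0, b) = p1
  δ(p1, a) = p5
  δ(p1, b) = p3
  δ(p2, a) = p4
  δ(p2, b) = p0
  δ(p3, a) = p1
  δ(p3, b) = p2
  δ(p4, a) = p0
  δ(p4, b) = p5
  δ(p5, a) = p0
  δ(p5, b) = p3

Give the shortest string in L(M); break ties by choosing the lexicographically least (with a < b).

A breadth-first search from p0 reaches an accepting state first via the path p0 → p1 → p3 → p2 on input bbb.
No string of length < 3 is accepted (BFS exhausts all shorter strings without reaching an accepting state), and bbb is the lexicographically least accepting string of length 3.

bbb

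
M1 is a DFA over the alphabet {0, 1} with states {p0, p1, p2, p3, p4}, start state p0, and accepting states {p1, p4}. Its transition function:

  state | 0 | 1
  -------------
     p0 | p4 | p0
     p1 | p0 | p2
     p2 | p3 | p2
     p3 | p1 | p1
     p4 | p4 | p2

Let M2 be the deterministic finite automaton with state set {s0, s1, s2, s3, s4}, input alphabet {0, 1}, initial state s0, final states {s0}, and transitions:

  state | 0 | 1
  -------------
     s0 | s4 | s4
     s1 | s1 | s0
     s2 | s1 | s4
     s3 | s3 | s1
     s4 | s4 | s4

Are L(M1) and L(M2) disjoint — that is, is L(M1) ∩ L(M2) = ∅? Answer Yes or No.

Yes

Exploring the product automaton M1 × M2 from the start pair (p0, s0), following both machines on each input symbol, reaches 6 state pairs: (p0, s0), (p4, s4), (p0, s4), (p2, s4), (p3, s4), (p1, s4).
M1 accepts in {p1, p4} and M2 accepts in {s0}; no reachable pair has both components accepting, so no string drives both machines to acceptance simultaneously and L(M1) ∩ L(M2) = ∅.
So no string is accepted by both, and the intersection is empty.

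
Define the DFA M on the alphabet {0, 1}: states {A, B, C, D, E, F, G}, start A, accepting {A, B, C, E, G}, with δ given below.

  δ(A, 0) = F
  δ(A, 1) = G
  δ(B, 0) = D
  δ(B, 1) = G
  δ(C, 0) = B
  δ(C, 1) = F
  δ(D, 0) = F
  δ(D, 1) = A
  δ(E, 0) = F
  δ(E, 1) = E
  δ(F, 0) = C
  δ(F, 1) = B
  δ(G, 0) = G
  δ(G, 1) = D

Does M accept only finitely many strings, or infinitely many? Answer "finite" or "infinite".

State A is reachable from the start and can reach an accepting state, and it lies on the cycle A → F → B → D → A.
Traversing that cycle any number of times yields accepted strings of unbounded length, so the language is infinite.

infinite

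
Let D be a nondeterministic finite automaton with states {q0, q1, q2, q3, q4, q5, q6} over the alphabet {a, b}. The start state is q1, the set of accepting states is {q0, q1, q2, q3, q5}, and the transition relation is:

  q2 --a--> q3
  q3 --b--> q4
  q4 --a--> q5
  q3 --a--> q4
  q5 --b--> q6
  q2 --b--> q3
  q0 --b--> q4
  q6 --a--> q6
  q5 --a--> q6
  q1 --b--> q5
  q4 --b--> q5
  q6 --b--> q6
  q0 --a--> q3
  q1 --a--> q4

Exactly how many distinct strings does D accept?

The useful subgraph on states {q1, q4, q5} is acyclic, so L(D) is finite; the longest accepting path visits 3 useful states, giving maximum string length 2.
Counting accepting paths from q1 by length: 1 of length 0, 1 of length 1, 2 of length 2. Total 4.

4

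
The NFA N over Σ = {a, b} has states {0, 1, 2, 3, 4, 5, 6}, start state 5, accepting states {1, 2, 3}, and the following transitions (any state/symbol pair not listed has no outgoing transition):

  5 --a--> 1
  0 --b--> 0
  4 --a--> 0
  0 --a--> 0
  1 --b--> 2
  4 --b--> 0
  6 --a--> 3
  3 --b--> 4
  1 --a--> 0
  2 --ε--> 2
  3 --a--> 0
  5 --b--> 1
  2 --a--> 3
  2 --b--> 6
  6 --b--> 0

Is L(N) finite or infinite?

The useful states (reachable from 5 and able to reach an accepting state) are {1, 2, 3, 5, 6}.
Restricted to these states the transition graph has no cycle, so every accepting path has bounded length and L is finite.

finite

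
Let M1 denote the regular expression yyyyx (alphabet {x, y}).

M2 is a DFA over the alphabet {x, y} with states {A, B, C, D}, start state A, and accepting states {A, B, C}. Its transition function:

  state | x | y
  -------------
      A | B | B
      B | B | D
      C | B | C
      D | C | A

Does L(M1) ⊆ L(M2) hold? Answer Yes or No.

Converting the expression M1 to a DFA (subset construction, then merging equivalent states) gives the minimal DFA with states {r0, r1, r2, r3, r4, r5, r6}, start state r0, accepting states {r6} and transitions r0: x→r1, y→r2; r1: x→r1, y→r1; r2: x→r1, y→r3; r3: x→r1, y→r4; r4: x→r1, y→r5; r5: x→r6, y→r1; r6: x→r1, y→r1.
Exploring the product automaton M1 × M2 from the start pair (r0, A), following both machines on each input symbol, reaches 10 state pairs: (r0, A), (r1, B), (r2, B), (r1, D), (r3, D), (r1, C), (r1, A), (r4, A), (r5, B), (r6, B).
M1 accepts in {r6} and M2 accepts in {A, B, C}. The reachable pairs whose M1-component is accepting are (r6, B); in each of them the M2-component is accepting too, so the product for L(M1) \ L(M2) (M1-component accepting, M2-component rejecting) has no reachable accepting pair and the difference is empty.
Hence every string in L(M1) is also in L(M2).

Yes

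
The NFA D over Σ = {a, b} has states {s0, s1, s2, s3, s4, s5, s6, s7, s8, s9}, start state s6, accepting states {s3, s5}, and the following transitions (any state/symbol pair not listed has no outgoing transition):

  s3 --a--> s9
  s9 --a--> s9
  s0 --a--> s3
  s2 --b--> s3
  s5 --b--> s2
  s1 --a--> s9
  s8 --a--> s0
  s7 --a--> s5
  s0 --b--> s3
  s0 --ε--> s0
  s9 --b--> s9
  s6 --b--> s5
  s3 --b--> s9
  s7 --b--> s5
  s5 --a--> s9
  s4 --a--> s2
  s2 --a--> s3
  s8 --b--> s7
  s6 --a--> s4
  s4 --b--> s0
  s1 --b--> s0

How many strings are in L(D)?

The useful subgraph on states {s0, s2, s3, s4, s5, s6} is acyclic, so L(D) is finite; the longest accepting path visits 4 useful states, giving maximum string length 3.
Counting accepting paths from s6 by length: 1 of length 1, 6 of length 3. Total 7.

7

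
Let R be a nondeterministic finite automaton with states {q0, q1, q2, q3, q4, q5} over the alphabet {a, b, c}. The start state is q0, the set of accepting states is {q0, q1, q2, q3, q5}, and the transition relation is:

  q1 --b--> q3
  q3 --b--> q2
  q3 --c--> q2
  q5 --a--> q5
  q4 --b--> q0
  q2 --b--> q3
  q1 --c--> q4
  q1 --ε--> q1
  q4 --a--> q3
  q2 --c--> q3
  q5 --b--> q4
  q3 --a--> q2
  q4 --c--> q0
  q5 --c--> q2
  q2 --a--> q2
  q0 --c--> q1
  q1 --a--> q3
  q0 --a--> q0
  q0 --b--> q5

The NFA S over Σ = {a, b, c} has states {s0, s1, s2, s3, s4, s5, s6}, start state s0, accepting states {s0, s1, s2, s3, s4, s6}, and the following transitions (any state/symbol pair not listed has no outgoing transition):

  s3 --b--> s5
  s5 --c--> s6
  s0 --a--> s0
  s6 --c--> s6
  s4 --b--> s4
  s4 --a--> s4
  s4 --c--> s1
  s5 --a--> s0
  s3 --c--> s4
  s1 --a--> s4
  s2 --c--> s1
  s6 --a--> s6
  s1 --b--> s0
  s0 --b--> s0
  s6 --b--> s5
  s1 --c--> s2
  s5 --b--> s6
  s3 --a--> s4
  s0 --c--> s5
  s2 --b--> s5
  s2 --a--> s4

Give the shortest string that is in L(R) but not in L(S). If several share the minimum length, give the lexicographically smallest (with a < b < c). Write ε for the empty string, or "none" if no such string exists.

The string c is accepted by R but not by S.
No shorter string lies in the difference, and c is the lexicographically first length-1 string in L(R) \ L(S).

c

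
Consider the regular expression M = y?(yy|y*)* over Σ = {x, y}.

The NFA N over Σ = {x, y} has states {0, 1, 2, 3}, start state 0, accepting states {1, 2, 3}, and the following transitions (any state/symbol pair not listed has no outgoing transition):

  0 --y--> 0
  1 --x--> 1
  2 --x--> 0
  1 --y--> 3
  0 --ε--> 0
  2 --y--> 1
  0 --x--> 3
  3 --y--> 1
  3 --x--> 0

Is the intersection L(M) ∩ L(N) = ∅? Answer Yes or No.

Converting the expression M to a DFA (subset construction, then merging equivalent states) gives the minimal DFA with states {m0, m1}, start state m0, accepting states {m0} and transitions m0: x→m1, y→m0; m1: x→m1, y→m1.
Exploring the product automaton M × N from the start pair (m0, 0), following both machines on each input symbol, reaches 4 state pairs: (m0, 0), (m1, 3), (m1, 0), (m1, 1).
M accepts in {m0} and N accepts in {1, 2, 3}; no reachable pair has both components accepting, so no string drives both machines to acceptance simultaneously and L(M) ∩ L(N) = ∅.
So no string is accepted by both, and the intersection is empty.

Yes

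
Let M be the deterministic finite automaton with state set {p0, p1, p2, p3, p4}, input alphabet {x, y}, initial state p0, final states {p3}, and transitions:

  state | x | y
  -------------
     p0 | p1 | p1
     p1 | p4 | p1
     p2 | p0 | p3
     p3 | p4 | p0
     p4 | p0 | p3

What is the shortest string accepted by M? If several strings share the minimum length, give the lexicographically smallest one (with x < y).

A breadth-first search from p0 reaches an accepting state first via the path p0 → p1 → p4 → p3 on input xxy.
No string of length < 3 is accepted (BFS exhausts all shorter strings without reaching an accepting state), and xxy is the lexicographically least accepting string of length 3.

xxy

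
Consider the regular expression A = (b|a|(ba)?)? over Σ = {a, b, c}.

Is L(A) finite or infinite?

The expression contains no Kleene star (every subexpression denotes a finite set), so L(A) is finite.

finite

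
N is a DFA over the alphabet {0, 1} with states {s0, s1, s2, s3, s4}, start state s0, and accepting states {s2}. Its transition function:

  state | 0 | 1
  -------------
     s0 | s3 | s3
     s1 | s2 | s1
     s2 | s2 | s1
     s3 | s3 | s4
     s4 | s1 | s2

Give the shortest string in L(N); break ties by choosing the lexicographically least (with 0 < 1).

011

A breadth-first search from s0 reaches an accepting state first via the path s0 → s3 → s4 → s2 on input 011.
No string of length < 3 is accepted (BFS exhausts all shorter strings without reaching an accepting state), and 011 is the lexicographically least accepting string of length 3.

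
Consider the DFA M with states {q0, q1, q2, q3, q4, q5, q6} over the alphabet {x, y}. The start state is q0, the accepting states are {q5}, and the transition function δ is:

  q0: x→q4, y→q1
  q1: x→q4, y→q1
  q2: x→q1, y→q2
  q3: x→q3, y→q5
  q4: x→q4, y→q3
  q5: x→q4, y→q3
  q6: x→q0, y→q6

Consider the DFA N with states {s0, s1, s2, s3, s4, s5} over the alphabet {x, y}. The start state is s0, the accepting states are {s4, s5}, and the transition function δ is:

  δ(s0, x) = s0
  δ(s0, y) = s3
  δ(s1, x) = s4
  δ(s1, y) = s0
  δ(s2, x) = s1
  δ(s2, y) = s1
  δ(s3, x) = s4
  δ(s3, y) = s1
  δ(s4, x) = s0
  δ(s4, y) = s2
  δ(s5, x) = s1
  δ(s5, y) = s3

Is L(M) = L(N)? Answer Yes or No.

No

The string xyy is accepted by M but rejected by N.
So L(M) ≠ L(N).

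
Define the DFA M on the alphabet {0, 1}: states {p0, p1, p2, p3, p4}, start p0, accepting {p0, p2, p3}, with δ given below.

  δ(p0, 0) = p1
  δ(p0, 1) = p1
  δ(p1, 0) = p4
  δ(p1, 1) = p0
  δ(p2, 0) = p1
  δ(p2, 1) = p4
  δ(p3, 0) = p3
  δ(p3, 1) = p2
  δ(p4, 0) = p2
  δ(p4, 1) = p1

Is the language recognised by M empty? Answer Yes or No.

The empty string ε is accepted: the run p0 ends in the accepting state p0.
Since at least one string is accepted, L(M) is not empty.

No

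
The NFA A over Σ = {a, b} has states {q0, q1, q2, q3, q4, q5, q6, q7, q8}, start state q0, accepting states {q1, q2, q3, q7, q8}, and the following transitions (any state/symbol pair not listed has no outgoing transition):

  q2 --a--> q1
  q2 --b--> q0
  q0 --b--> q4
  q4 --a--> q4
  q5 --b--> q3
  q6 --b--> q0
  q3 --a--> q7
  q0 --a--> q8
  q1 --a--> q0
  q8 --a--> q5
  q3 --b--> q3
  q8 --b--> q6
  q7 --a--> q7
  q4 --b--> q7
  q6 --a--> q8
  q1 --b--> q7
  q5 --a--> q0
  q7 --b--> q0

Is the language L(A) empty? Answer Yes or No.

The string a is accepted: the run q0 → q8 ends in the accepting state q8.
Since at least one string is accepted, L(A) is not empty.

No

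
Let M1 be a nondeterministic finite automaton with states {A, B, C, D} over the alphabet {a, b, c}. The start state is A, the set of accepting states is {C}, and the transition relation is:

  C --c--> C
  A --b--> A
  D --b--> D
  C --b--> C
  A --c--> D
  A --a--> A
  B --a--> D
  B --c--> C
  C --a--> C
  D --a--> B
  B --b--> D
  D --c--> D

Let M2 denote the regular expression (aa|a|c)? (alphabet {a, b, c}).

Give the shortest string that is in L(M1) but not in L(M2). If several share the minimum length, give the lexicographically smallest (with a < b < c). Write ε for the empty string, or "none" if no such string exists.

The string cac is accepted by M1 but not by M2.
No shorter string lies in the difference, and cac is the lexicographically first length-3 string in L(M1) \ L(M2).

cac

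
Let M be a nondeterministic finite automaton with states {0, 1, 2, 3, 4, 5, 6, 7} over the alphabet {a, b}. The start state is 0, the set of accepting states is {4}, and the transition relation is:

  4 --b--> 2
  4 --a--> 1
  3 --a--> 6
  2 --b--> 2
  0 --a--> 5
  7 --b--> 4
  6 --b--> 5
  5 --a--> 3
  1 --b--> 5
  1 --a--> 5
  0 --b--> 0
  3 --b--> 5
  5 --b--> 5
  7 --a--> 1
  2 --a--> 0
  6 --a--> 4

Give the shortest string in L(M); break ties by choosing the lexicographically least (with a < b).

A breadth-first search from 0 reaches an accepting state first via the path 0 → 5 → 3 → 6 → 4 on input aaaa.
No string of length < 4 is accepted (BFS exhausts all shorter strings without reaching an accepting state), and aaaa is the lexicographically least accepting string of length 4.

aaaa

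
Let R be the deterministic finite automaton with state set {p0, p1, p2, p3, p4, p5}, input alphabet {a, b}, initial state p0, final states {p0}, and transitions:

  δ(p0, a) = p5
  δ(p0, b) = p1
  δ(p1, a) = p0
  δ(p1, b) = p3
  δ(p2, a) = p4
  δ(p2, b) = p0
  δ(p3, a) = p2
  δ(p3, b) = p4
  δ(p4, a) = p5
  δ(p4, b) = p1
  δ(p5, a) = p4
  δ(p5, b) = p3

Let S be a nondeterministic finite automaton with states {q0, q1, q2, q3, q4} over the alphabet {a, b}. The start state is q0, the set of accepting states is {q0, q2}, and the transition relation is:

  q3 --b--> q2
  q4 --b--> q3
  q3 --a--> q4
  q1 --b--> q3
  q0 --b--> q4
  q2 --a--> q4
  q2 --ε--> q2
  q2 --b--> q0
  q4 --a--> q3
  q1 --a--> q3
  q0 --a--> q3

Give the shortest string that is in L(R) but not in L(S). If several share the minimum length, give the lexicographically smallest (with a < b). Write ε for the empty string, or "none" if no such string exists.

ba

The string ba is accepted by R but not by S.
No shorter string lies in the difference, and ba is the lexicographically first length-2 string in L(R) \ L(S).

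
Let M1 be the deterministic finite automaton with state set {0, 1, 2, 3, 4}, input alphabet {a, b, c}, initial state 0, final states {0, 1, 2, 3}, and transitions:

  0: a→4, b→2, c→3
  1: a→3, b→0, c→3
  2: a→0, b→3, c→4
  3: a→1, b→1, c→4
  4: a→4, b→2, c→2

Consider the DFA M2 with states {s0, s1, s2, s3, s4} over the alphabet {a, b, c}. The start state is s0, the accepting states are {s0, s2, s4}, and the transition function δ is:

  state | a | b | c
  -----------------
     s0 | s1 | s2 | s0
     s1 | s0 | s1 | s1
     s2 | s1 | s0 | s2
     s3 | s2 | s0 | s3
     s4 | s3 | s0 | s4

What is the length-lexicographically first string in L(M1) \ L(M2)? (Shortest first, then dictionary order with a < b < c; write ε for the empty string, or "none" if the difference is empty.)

ab

The string ab is accepted by M1 but not by M2.
No shorter string lies in the difference, and ab is the lexicographically first length-2 string in L(M1) \ L(M2).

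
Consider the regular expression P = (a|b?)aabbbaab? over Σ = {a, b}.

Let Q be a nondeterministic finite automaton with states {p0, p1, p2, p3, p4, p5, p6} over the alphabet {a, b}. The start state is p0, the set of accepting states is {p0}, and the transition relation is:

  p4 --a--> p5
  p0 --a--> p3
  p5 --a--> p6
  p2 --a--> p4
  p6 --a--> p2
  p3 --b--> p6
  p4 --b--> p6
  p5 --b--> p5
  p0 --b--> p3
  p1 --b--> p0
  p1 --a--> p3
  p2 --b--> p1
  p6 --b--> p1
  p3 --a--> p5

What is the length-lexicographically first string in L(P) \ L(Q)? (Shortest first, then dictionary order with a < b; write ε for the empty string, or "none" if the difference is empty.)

The string aabbbaa is accepted by P but not by Q.
No shorter string lies in the difference, and aabbbaa is the lexicographically first length-7 string in L(P) \ L(Q).

aabbbaa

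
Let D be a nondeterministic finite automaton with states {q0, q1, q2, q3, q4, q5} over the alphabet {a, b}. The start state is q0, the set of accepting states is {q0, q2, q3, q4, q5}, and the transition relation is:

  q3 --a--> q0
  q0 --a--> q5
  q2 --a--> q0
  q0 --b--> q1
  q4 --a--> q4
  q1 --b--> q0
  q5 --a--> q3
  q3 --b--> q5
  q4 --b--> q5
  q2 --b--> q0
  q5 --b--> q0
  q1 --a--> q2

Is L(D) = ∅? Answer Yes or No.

No

The empty string ε is accepted: the run q0 ends in the accepting state q0.
Since at least one string is accepted, L(D) is not empty.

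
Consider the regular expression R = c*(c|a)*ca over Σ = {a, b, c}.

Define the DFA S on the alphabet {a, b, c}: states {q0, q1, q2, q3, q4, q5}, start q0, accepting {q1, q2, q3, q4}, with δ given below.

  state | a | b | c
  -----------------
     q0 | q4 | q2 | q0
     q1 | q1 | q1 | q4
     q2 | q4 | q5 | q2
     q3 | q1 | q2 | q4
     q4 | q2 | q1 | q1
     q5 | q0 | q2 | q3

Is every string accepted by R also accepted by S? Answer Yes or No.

Yes

Converting the expression R to a DFA (subset construction, then merging equivalent states) gives the minimal DFA with states {r0, r1, r2, r3}, start state r0, accepting states {r3} and transitions r0: a→r0, b→r1, c→r2; r1: a→r1, b→r1, c→r1; r2: a→r3, b→r1, c→r2; r3: a→r0, b→r1, c→r2.
Exploring the product automaton R × S from the start pair (r0, q0), following both machines on each input symbol, reaches 17 state pairs: (r0, q0), (r0, q4), (r1, q2), (r2, q0), (r0, q2), (r1, q1), (r2, q1), (r1, q4), (r1, q5), (r3, q4), (r2, q2), (r3, q1), (r2, q4), (r1, q0), (r1, q3), (r0, q1), (r3, q2).
R accepts in {r3} and S accepts in {q1, q2, q3, q4}. The reachable pairs whose R-component is accepting are (r3, q4), (r3, q1), (r3, q2); in each of them the S-component is accepting too, so the product for L(R) \ L(S) (R-component accepting, S-component rejecting) has no reachable accepting pair and the difference is empty.
Hence every string in L(R) is also in L(S).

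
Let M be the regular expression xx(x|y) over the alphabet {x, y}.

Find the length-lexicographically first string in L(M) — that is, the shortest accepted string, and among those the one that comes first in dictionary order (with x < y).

By inspection of the expression, no string of length less than 3 matches, and xxx is the lexicographically first match of length 3.

xxx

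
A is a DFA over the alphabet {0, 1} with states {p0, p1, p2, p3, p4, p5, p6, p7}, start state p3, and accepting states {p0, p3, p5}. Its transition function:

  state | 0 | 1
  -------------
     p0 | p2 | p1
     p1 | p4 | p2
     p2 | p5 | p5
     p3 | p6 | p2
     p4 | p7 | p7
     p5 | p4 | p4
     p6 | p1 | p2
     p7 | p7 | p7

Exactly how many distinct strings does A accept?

7

The useful subgraph on states {p1, p2, p3, p5, p6} is acyclic, so L(A) is finite; the longest accepting path visits 5 useful states, giving maximum string length 4.
Counting accepting paths from p3 by length: 1 of length 0, 2 of length 2, 2 of length 3, 2 of length 4. Total 7.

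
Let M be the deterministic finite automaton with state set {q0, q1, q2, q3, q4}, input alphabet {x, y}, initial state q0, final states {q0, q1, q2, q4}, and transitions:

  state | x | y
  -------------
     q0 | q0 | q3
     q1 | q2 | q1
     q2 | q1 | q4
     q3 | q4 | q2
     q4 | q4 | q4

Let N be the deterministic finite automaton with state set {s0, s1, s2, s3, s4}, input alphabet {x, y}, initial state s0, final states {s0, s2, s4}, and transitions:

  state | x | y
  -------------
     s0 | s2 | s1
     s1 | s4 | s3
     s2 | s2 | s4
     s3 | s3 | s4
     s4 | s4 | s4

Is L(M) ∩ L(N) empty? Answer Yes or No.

No

The empty string ε is accepted by both M and N.
Hence L(M) ∩ L(N) ≠ ∅.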